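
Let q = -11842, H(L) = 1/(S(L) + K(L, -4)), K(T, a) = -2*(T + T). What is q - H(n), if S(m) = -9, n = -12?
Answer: -461839/39 ≈ -11842.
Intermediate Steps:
K(T, a) = -4*T
H(L) = 1/(-9 - 4*L)
q - H(n) = -11842 - (-1)/(9 + 4*(-12)) = -11842 - (-1)/(9 - 48) = -11842 - (-1)/(-39) = -11842 - (-1)*(-1)/39 = -11842 - 1*1/39 = -11842 - 1/39 = -461839/39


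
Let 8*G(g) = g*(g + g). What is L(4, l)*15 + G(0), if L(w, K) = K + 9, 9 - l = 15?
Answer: 45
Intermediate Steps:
l = -6 (l = 9 - 1*15 = 9 - 15 = -6)
G(g) = g²/4 (G(g) = (g*(g + g))/8 = (g*(2*g))/8 = (2*g²)/8 = g²/4)
L(w, K) = 9 + K
L(4, l)*15 + G(0) = (9 - 6)*15 + (¼)*0² = 3*15 + (¼)*0 = 45 + 0 = 45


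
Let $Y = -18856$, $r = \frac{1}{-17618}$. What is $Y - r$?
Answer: $- \frac{332205007}{17618} \approx -18856.0$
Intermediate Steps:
$r = - \frac{1}{17618} \approx -5.676 \cdot 10^{-5}$
$Y - r = -18856 - - \frac{1}{17618} = -18856 + \frac{1}{17618} = - \frac{332205007}{17618}$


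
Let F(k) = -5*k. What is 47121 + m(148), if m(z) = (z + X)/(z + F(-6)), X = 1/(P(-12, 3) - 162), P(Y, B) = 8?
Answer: 1291703643/27412 ≈ 47122.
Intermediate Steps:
X = -1/154 (X = 1/(8 - 162) = 1/(-154) = -1/154 ≈ -0.0064935)
m(z) = (-1/154 + z)/(30 + z) (m(z) = (z - 1/154)/(z - 5*(-6)) = (-1/154 + z)/(z + 30) = (-1/154 + z)/(30 + z))
47121 + m(148) = 47121 + (-1/154 + 148)/(30 + 148) = 47121 + (22791/154)/178 = 47121 + (1/178)*(22791/154) = 47121 + 22791/27412 = 1291703643/27412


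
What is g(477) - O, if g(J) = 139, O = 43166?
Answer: -43027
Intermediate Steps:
g(477) - O = 139 - 1*43166 = 139 - 43166 = -43027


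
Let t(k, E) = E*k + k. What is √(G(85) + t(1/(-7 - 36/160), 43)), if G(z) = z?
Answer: √22805/17 ≈ 8.8831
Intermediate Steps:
t(k, E) = k + E*k
√(G(85) + t(1/(-7 - 36/160), 43)) = √(85 + (1 + 43)/(-7 - 36/160)) = √(85 + 44/(-7 - 36*1/160)) = √(85 + 44/(-7 - 9/40)) = √(85 + 44/(-289/40)) = √(85 - 40/289*44) = √(85 - 1760/289) = √(22805/289) = √22805/17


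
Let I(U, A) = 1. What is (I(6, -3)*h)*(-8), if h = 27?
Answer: -216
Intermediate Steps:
(I(6, -3)*h)*(-8) = (1*27)*(-8) = 27*(-8) = -216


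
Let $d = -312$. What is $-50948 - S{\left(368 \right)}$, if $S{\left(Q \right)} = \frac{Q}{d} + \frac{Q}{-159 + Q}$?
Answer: $- \frac{415281886}{8151} \approx -50949.0$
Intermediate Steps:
$S{\left(Q \right)} = - \frac{Q}{312} + \frac{Q}{-159 + Q}$ ($S{\left(Q \right)} = \frac{Q}{-312} + \frac{Q}{-159 + Q} = Q \left(- \frac{1}{312}\right) + \frac{Q}{-159 + Q} = - \frac{Q}{312} + \frac{Q}{-159 + Q}$)
$-50948 - S{\left(368 \right)} = -50948 - \frac{1}{312} \cdot 368 \frac{1}{-159 + 368} \left(471 - 368\right) = -50948 - \frac{1}{312} \cdot 368 \cdot \frac{1}{209} \left(471 - 368\right) = -50948 - \frac{1}{312} \cdot 368 \cdot \frac{1}{209} \cdot 103 = -50948 - \frac{4738}{8151} = - \frac{415281886}{8151}$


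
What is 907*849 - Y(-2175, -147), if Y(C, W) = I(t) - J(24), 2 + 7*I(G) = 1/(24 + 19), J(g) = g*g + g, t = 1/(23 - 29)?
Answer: 231963628/301 ≈ 7.7064e+5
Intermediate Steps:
t = -⅙ (t = 1/(-6) = -⅙ ≈ -0.16667)
J(g) = g + g² (J(g) = g² + g = g + g²)
I(G) = -85/301 (I(G) = -2/7 + 1/(7*(24 + 19)) = -2/7 + (⅐)/43 = -2/7 + (⅐)*(1/43) = -2/7 + 1/301 = -85/301)
Y(C, W) = -180685/301 (Y(C, W) = -85/301 - 24*(1 + 24) = -85/301 - 24*25 = -85/301 - 1*600 = -85/301 - 600 = -180685/301)
907*849 - Y(-2175, -147) = 907*849 - 1*(-180685/301) = 770043 + 180685/301 = 231963628/301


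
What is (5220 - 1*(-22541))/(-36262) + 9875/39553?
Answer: -739943583/1434270886 ≈ -0.51590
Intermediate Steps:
(5220 - 1*(-22541))/(-36262) + 9875/39553 = (5220 + 22541)*(-1/36262) + 9875*(1/39553) = 27761*(-1/36262) + 9875/39553 = -27761/36262 + 9875/39553 = -739943583/1434270886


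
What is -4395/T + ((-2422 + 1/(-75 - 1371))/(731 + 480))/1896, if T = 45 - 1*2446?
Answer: 2083345342301/1138793262768 ≈ 1.8294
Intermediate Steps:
T = -2401 (T = 45 - 2446 = -2401)
-4395/T + ((-2422 + 1/(-75 - 1371))/(731 + 480))/1896 = -4395/(-2401) + ((-2422 + 1/(-75 - 1371))/(731 + 480))/1896 = -4395*(-1/2401) + ((-2422 + 1/(-1446))/1211)*(1/1896) = 4395/2401 + ((-2422 - 1/1446)*(1/1211))*(1/1896) = 4395/2401 - 3502213/1446*1/1211*(1/1896) = 4395/2401 - 3502213/1751106*1/1896 = 4395/2401 - 3502213/3320096976 = 2083345342301/1138793262768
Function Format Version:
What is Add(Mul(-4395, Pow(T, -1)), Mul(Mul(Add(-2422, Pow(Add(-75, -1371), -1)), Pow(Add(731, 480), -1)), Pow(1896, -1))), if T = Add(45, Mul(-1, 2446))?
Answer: Rational(2083345342301, 1138793262768) ≈ 1.8294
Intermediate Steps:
T = -2401 (T = Add(45, -2446) = -2401)
Add(Mul(-4395, Pow(T, -1)), Mul(Mul(Add(-2422, Pow(Add(-75, -1371), -1)), Pow(Add(731, 480), -1)), Pow(1896, -1))) = Add(Mul(-4395, Pow(-2401, -1)), Mul(Mul(Add(-2422, Pow(Add(-75, -1371), -1)), Pow(Add(731, 480), -1)), Pow(1896, -1))) = Add(Mul(-4395, Rational(-1, 2401)), Mul(Mul(Add(-2422, Pow(-1446, -1)), Pow(1211, -1)), Rational(1, 1896))) = Add(Rational(4395, 2401), Mul(Mul(Add(-2422, Rational(-1, 1446)), Rational(1, 1211)), Rational(1, 1896))) = Add(Rational(4395, 2401), Mul(Mul(Rational(-3502213, 1446), Rational(1, 1211)), Rational(1, 1896))) = Add(Rational(4395, 2401), Mul(Rational(-3502213, 1751106), Rational(1, 1896))) = Add(Rational(4395, 2401), Rational(-3502213, 3320096976)) = Rational(2083345342301, 1138793262768)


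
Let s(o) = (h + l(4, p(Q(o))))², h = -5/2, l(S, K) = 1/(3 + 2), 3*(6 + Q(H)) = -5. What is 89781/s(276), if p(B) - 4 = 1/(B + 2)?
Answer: 8978100/529 ≈ 16972.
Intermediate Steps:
Q(H) = -23/3 (Q(H) = -6 + (⅓)*(-5) = -6 - 5/3 = -23/3)
p(B) = 4 + 1/(2 + B) (p(B) = 4 + 1/(B + 2) = 4 + 1/(2 + B))
l(S, K) = ⅕ (l(S, K) = 1/5 = ⅕)
h = -5/2 (h = -5*½ = -5/2 ≈ -2.5000)
s(o) = 529/100 (s(o) = (-5/2 + ⅕)² = (-23/10)² = 529/100)
89781/s(276) = 89781/(529/100) = 89781*(100/529) = 8978100/529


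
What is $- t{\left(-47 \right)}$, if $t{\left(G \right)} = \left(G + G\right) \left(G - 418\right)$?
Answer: $-43710$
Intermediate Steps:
$t{\left(G \right)} = 2 G \left(-418 + G\right)$
$- t{\left(-47 \right)} = - 2 \left(-47\right) \left(-418 - 47\right) = - 2 \left(-47\right) \left(-465\right) = \left(-1\right) 43710 = -43710$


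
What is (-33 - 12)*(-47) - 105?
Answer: 2010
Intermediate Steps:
(-33 - 12)*(-47) - 105 = -45*(-47) - 105 = 2115 - 105 = 2010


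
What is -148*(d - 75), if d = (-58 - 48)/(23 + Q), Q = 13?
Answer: 103822/9 ≈ 11536.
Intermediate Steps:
d = -53/18 (d = (-58 - 48)/(23 + 13) = -106/36 = -106*1/36 = -53/18 ≈ -2.9444)
-148*(d - 75) = -148*(-53/18 - 75) = -148*(-1403/18) = 103822/9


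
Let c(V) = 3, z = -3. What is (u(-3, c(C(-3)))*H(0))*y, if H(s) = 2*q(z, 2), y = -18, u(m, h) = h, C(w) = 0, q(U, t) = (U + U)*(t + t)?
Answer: 2592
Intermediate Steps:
q(U, t) = 4*U*t (q(U, t) = (2*U)*(2*t) = 4*U*t)
H(s) = -48 (H(s) = 2*(4*(-3)*2) = 2*(-24) = -48)
(u(-3, c(C(-3)))*H(0))*y = (3*(-48))*(-18) = -144*(-18) = 2592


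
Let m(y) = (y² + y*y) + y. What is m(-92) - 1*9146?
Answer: 7690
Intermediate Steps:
m(y) = y + 2*y² (m(y) = (y² + y²) + y = 2*y² + y = y + 2*y²)
m(-92) - 1*9146 = -92*(1 + 2*(-92)) - 1*9146 = -92*(1 - 184) - 9146 = -92*(-183) - 9146 = 16836 - 9146 = 7690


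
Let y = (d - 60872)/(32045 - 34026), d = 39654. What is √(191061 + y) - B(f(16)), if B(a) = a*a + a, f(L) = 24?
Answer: -600 + √749834369879/1981 ≈ -162.88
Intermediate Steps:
y = 21218/1981 (y = (39654 - 60872)/(32045 - 34026) = -21218/(-1981) = -21218*(-1/1981) = 21218/1981 ≈ 10.711)
B(a) = a + a² (B(a) = a² + a = a + a²)
√(191061 + y) - B(f(16)) = √(191061 + 21218/1981) - 24*(1 + 24) = √(378513059/1981) - 24*25 = √749834369879/1981 - 1*600 = √749834369879/1981 - 600 = -600 + √749834369879/1981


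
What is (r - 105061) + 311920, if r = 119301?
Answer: 326160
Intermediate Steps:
(r - 105061) + 311920 = (119301 - 105061) + 311920 = 14240 + 311920 = 326160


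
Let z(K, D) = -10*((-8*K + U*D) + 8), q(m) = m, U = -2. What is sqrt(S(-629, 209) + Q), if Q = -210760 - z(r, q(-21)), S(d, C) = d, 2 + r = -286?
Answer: I*sqrt(187849) ≈ 433.42*I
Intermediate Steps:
r = -288 (r = -2 - 286 = -288)
z(K, D) = -80 + 20*D + 80*K (z(K, D) = -10*((-8*K - 2*D) + 8) = -10*(8 - 8*K - 2*D) = -80 + 20*D + 80*K)
Q = -187220 (Q = -210760 - (-80 + 20*(-21) + 80*(-288)) = -210760 - (-80 - 420 - 23040) = -210760 - 1*(-23540) = -210760 + 23540 = -187220)
sqrt(S(-629, 209) + Q) = sqrt(-629 - 187220) = sqrt(-187849) = I*sqrt(187849)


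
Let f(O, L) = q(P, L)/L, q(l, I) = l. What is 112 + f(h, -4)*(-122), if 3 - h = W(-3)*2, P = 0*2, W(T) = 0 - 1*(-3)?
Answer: 112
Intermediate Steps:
W(T) = 3 (W(T) = 0 + 3 = 3)
P = 0
h = -3 (h = 3 - 3*2 = 3 - 1*6 = 3 - 6 = -3)
f(O, L) = 0 (f(O, L) = 0/L = 0)
112 + f(h, -4)*(-122) = 112 + 0*(-122) = 112 + 0 = 112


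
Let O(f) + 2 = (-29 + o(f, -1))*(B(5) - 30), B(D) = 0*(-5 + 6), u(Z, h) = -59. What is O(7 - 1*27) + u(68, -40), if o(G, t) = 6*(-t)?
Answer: 629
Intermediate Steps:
o(G, t) = -6*t
B(D) = 0 (B(D) = 0*1 = 0)
O(f) = 688 (O(f) = -2 + (-29 - 6*(-1))*(0 - 30) = -2 + (-29 + 6)*(-30) = -2 - 23*(-30) = -2 + 690 = 688)
O(7 - 1*27) + u(68, -40) = 688 - 59 = 629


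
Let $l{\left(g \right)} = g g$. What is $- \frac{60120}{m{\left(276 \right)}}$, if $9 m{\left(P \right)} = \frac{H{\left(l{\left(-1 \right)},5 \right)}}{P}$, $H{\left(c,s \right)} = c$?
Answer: $-149338080$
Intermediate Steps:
$l{\left(g \right)} = g^{2}$
$m{\left(P \right)} = \frac{1}{9 P}$ ($m{\left(P \right)} = \frac{\left(-1\right)^{2} \frac{1}{P}}{9} = \frac{1 \frac{1}{P}}{9} = \frac{1}{9 P}$)
$- \frac{60120}{m{\left(276 \right)}} = - \frac{60120}{\frac{1}{9} \cdot \frac{1}{276}} = - 60120 \frac{1}{\frac{1}{2484}} = \left(-60120\right) 2484 = -149338080$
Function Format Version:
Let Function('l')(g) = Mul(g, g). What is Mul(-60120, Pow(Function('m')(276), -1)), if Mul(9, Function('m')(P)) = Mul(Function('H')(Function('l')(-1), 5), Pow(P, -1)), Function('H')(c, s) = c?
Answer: -149338080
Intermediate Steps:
Function('l')(g) = Pow(g, 2)
Function('m')(P) = Mul(Rational(1, 9), Pow(P, -1)) (Function('m')(P) = Mul(Rational(1, 9), Mul(Pow(-1, 2), Pow(P, -1))) = Mul(Rational(1, 9), Mul(1, Pow(P, -1))) = Mul(Rational(1, 9), Pow(P, -1)))
Mul(-60120, Pow(Function('m')(276), -1)) = Mul(-60120, Pow(Mul(Rational(1, 9), Pow(276, -1)), -1)) = Mul(-60120, Pow(Mul(Rational(1, 9), Rational(1, 276)), -1)) = Mul(-60120, Pow(Rational(1, 2484), -1)) = Mul(-60120, 2484) = -149338080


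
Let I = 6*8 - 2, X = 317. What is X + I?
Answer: 363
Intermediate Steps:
I = 46 (I = 48 - 2 = 46)
X + I = 317 + 46 = 363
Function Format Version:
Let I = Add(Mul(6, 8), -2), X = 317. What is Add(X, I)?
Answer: 363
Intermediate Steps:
I = 46 (I = Add(48, -2) = 46)
Add(X, I) = Add(317, 46) = 363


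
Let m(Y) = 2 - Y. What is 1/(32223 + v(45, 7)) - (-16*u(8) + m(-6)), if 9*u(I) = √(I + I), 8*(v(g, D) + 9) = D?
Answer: -2061680/2319471 ≈ -0.88886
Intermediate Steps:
v(g, D) = -9 + D/8
u(I) = √2*√I/9 (u(I) = √(I + I)/9 = √(2*I)/9 = (√2*√I)/9 = √2*√I/9)
1/(32223 + v(45, 7)) - (-16*u(8) + m(-6)) = 1/(32223 + (-9 + (⅛)*7)) - (-16*√2*√8/9 + (2 - 1*(-6))) = 1/(32223 + (-9 + 7/8)) - (-16*√2*2*√2/9 + (2 + 6)) = 1/(32223 - 65/8) - (-16*4/9 + 8) = 1/(257719/8) - (-64/9 + 8) = 8/257719 - 1*8/9 = 8/257719 - 8/9 = -2061680/2319471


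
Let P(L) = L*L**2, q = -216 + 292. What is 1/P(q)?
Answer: 1/438976 ≈ 2.2780e-6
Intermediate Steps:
q = 76
P(L) = L**3
1/P(q) = 1/(76**3) = 1/438976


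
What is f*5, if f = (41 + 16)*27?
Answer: 7695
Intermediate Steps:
f = 1539 (f = 57*27 = 1539)
f*5 = 1539*5 = 7695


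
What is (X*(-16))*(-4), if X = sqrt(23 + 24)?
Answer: 64*sqrt(47) ≈ 438.76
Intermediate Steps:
X = sqrt(47) ≈ 6.8557
(X*(-16))*(-4) = (sqrt(47)*(-16))*(-4) = -16*sqrt(47)*(-4) = 64*sqrt(47)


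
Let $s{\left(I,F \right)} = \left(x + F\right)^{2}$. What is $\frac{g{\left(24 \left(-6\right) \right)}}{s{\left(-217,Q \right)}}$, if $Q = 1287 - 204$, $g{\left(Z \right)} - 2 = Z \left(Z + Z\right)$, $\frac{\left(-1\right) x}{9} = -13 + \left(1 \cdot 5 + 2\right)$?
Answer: $\frac{41474}{1292769} \approx 0.032082$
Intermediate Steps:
$x = 54$ ($x = - 9 \left(-13 + \left(1 \cdot 5 + 2\right)\right) = - 9 \left(-13 + \left(5 + 2\right)\right) = - 9 \left(-13 + 7\right) = \left(-9\right) \left(-6\right) = 54$)
$g{\left(Z \right)} = 2 + 2 Z^{2}$ ($g{\left(Z \right)} = 2 + Z \left(Z + Z\right) = 2 + Z 2 Z = 2 + 2 Z^{2}$)
$Q = 1083$ ($Q = 1287 - 204 = 1083$)
$s{\left(I,F \right)} = \left(54 + F\right)^{2}$
$\frac{g{\left(24 \left(-6\right) \right)}}{s{\left(-217,Q \right)}} = \frac{2 + 2 \left(24 \left(-6\right)\right)^{2}}{\left(54 + 1083\right)^{2}} = \frac{2 + 2 \left(-144\right)^{2}}{1137^{2}} = \frac{2 + 2 \cdot 20736}{1292769} = \left(2 + 41472\right) \frac{1}{1292769} = 41474 \cdot \frac{1}{1292769} = \frac{41474}{1292769}$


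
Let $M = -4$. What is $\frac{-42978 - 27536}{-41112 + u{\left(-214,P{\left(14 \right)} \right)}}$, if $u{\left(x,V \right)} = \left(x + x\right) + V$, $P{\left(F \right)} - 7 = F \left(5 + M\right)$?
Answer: $\frac{70514}{41519} \approx 1.6984$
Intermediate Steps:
$P{\left(F \right)} = 7 + F$ ($P{\left(F \right)} = 7 + F \left(5 - 4\right) = 7 + F 1 = 7 + F$)
$u{\left(x,V \right)} = V + 2 x$ ($u{\left(x,V \right)} = 2 x + V = V + 2 x$)
$\frac{-42978 - 27536}{-41112 + u{\left(-214,P{\left(14 \right)} \right)}} = \frac{-42978 - 27536}{-41112 + \left(\left(7 + 14\right) + 2 \left(-214\right)\right)} = - \frac{70514}{-41112 + \left(21 - 428\right)} = - \frac{70514}{-41112 - 407} = - \frac{70514}{-41519} = \left(-70514\right) \left(- \frac{1}{41519}\right) = \frac{70514}{41519}$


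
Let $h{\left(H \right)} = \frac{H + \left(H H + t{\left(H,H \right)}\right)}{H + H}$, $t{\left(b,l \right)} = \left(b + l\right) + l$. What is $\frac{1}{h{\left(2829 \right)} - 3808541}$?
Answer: $- \frac{2}{7614249} \approx -2.6267 \cdot 10^{-7}$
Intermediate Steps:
$t{\left(b,l \right)} = b + 2 l$
$h{\left(H \right)} = \frac{H^{2} + 4 H}{2 H}$ ($h{\left(H \right)} = \frac{H + \left(H H + \left(H + 2 H\right)\right)}{H + H} = \frac{H + \left(H^{2} + 3 H\right)}{2 H} = \left(H^{2} + 4 H\right) \frac{1}{2 H} = \frac{H^{2} + 4 H}{2 H}$)
$\frac{1}{h{\left(2829 \right)} - 3808541} = \frac{1}{\left(2 + \frac{1}{2} \cdot 2829\right) - 3808541} = \frac{1}{\left(2 + \frac{2829}{2}\right) - 3808541} = \frac{1}{\frac{2833}{2} - 3808541} = \frac{1}{- \frac{7614249}{2}} = - \frac{2}{7614249}$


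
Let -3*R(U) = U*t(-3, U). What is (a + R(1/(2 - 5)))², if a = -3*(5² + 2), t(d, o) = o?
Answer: 4787344/729 ≈ 6567.0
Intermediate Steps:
a = -81 (a = -3*(25 + 2) = -3*27 = -81)
R(U) = -U²/3 (R(U) = -U*U/3 = -U²/3)
(a + R(1/(2 - 5)))² = (-81 - 1/(3*(2 - 5)²))² = (-81 - (1/(-3))²/3)² = (-81 - (-⅓)²/3)² = (-81 - ⅓*⅑)² = (-81 - 1/27)² = (-2188/27)² = 4787344/729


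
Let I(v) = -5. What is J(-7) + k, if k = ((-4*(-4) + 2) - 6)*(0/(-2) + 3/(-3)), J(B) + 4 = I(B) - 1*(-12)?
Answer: -9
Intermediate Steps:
J(B) = 3 (J(B) = -4 + (-5 - 1*(-12)) = -4 + (-5 + 12) = -4 + 7 = 3)
k = -12 (k = ((16 + 2) - 6)*(0*(-½) + 3*(-⅓)) = (18 - 6)*(0 - 1) = 12*(-1) = -12)
J(-7) + k = 3 - 12 = -9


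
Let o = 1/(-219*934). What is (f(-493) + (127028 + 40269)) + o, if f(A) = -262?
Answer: 34166341109/204546 ≈ 1.6704e+5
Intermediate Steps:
o = -1/204546 (o = 1/(-204546) = -1/204546 ≈ -4.8889e-6)
(f(-493) + (127028 + 40269)) + o = (-262 + (127028 + 40269)) - 1/204546 = (-262 + 167297) - 1/204546 = 167035 - 1/204546 = 34166341109/204546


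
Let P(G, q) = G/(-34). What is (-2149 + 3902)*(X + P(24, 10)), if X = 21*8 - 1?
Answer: 4955731/17 ≈ 2.9151e+5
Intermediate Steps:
P(G, q) = -G/34 (P(G, q) = G*(-1/34) = -G/34)
X = 167 (X = 168 - 1 = 167)
(-2149 + 3902)*(X + P(24, 10)) = (-2149 + 3902)*(167 - 1/34*24) = 1753*(167 - 12/17) = 1753*(2827/17) = 4955731/17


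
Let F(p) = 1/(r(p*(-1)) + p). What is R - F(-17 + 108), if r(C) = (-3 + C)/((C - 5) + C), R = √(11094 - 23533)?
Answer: -187/17111 + I*√12439 ≈ -0.010929 + 111.53*I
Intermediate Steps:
R = I*√12439 (R = √(-12439) = I*√12439 ≈ 111.53*I)
r(C) = (-3 + C)/(-5 + 2*C) (r(C) = (-3 + C)/((-5 + C) + C) = (-3 + C)/(-5 + 2*C))
F(p) = 1/(p + (-3 - p)/(-5 - 2*p)) (F(p) = 1/((-3 + p*(-1))/(-5 + 2*(p*(-1))) + p) = 1/((-3 - p)/(-5 + 2*(-p)) + p) = 1/((-3 - p)/(-5 - 2*p) + p) = 1/(p + (-3 - p)/(-5 - 2*p)))
R - F(-17 + 108) = I*√12439 - (5 + 2*(-17 + 108))/(3 + 2*(-17 + 108)² + 6*(-17 + 108)) = I*√12439 - (5 + 2*91)/(3 + 2*91² + 6*91) = I*√12439 - (5 + 182)/(3 + 2*8281 + 546) = I*√12439 - 187/(3 + 16562 + 546) = I*√12439 - 187/17111 = -187/17111 + I*√12439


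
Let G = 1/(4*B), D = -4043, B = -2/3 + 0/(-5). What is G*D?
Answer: 12129/8 ≈ 1516.1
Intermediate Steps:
B = -2/3 (B = -2*1/3 + 0*(-1/5) = -2/3 + 0 = -2/3 ≈ -0.66667)
G = -3/8 (G = 1/(4*(-2/3)) = 1/(-8/3) = -3/8 ≈ -0.37500)
G*D = -3/8*(-4043) = 12129/8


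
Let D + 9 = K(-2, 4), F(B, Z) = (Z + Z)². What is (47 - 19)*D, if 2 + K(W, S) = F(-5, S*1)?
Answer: 1484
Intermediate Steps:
F(B, Z) = 4*Z² (F(B, Z) = (2*Z)² = 4*Z²)
K(W, S) = -2 + 4*S² (K(W, S) = -2 + 4*(S*1)² = -2 + 4*S²)
D = 53 (D = -9 + (-2 + 4*4²) = -9 + (-2 + 4*16) = -9 + (-2 + 64) = -9 + 62 = 53)
(47 - 19)*D = (47 - 19)*53 = 28*53 = 1484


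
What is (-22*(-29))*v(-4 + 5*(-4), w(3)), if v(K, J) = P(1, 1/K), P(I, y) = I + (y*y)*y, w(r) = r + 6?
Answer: 4409537/6912 ≈ 637.95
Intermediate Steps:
w(r) = 6 + r
P(I, y) = I + y³ (P(I, y) = I + y²*y = I + y³)
v(K, J) = 1 + K⁻³ (v(K, J) = 1 + (1/K)³ = 1 + K⁻³)
(-22*(-29))*v(-4 + 5*(-4), w(3)) = (-22*(-29))*(1 + (-4 + 5*(-4))⁻³) = 638*(1 + (-4 - 20)⁻³) = 638*(1 + (-24)⁻³) = 638*(1 - 1/13824) = 638*(13823/13824) = 4409537/6912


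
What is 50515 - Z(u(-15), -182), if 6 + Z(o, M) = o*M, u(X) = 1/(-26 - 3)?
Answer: 1464927/29 ≈ 50515.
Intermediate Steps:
u(X) = -1/29 (u(X) = 1/(-29) = -1/29)
Z(o, M) = -6 + M*o (Z(o, M) = -6 + o*M = -6 + M*o)
50515 - Z(u(-15), -182) = 50515 - (-6 - 182*(-1/29)) = 50515 - (-6 + 182/29) = 50515 - 1*8/29 = 50515 - 8/29 = 1464927/29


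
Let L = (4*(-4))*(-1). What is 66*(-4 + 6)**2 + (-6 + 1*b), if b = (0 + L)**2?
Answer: 514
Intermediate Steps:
L = 16 (L = -16*(-1) = 16)
b = 256 (b = (0 + 16)**2 = 16**2 = 256)
66*(-4 + 6)**2 + (-6 + 1*b) = 66*(-4 + 6)**2 + (-6 + 1*256) = 66*2**2 + (-6 + 256) = 66*4 + 250 = 264 + 250 = 514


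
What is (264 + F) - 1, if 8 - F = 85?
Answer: 186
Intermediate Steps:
F = -77 (F = 8 - 1*85 = 8 - 85 = -77)
(264 + F) - 1 = (264 - 77) - 1 = 187 - 1 = 186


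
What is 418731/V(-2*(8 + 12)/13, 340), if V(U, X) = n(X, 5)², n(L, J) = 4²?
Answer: 418731/256 ≈ 1635.7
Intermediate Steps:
n(L, J) = 16
V(U, X) = 256 (V(U, X) = 16² = 256)
418731/V(-2*(8 + 12)/13, 340) = 418731/256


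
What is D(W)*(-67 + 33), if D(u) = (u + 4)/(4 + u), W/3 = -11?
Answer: -34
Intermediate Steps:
W = -33 (W = 3*(-11) = -33)
D(u) = 1 (D(u) = (4 + u)/(4 + u) = 1)
D(W)*(-67 + 33) = 1*(-67 + 33) = 1*(-34) = -34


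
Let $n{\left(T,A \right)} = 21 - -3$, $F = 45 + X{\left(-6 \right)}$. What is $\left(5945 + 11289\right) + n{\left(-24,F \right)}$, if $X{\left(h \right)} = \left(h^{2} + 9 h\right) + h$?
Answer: $17258$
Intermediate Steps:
$X{\left(h \right)} = h^{2} + 10 h$
$F = 21$ ($F = 45 - 6 \left(10 - 6\right) = 45 - 24 = 21$)
$n{\left(T,A \right)} = 24$ ($n{\left(T,A \right)} = 21 + 3 = 24$)
$\left(5945 + 11289\right) + n{\left(-24,F \right)} = \left(5945 + 11289\right) + 24 = 17234 + 24 = 17258$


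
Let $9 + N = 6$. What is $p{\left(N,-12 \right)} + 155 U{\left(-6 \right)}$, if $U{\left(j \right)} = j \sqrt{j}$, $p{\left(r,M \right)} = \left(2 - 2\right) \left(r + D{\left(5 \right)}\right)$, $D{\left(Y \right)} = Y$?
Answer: $- 930 i \sqrt{6} \approx - 2278.0 i$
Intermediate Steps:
$N = -3$ ($N = -9 + 6 = -3$)
$p{\left(r,M \right)} = 0$ ($p{\left(r,M \right)} = \left(2 - 2\right) \left(r + 5\right) = 0 \left(5 + r\right) = 0$)
$U{\left(j \right)} = j^{\frac{3}{2}}$
$p{\left(N,-12 \right)} + 155 U{\left(-6 \right)} = 0 + 155 \left(-6\right)^{\frac{3}{2}} = 0 + 155 \left(- 6 i \sqrt{6}\right) = 0 - 930 i \sqrt{6} = - 930 i \sqrt{6}$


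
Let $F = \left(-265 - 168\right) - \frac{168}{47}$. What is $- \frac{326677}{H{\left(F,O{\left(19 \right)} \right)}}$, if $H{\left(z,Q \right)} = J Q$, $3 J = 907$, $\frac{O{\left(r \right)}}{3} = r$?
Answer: $- \frac{326677}{17233} \approx -18.956$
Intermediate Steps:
$O{\left(r \right)} = 3 r$
$J = \frac{907}{3}$ ($J = \frac{1}{3} \cdot 907 = \frac{907}{3} \approx 302.33$)
$F = - \frac{20519}{47}$ ($F = -433 - \frac{168}{47} = - \frac{20519}{47} \approx -436.57$)
$H{\left(z,Q \right)} = \frac{907 Q}{3}$
$- \frac{326677}{H{\left(F,O{\left(19 \right)} \right)}} = - \frac{326677}{\frac{907}{3} \cdot 3 \cdot 19} = - \frac{326677}{\frac{907}{3} \cdot 57} = - \frac{326677}{17233}$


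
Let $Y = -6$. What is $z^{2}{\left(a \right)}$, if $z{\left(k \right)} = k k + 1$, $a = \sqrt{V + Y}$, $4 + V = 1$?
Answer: $64$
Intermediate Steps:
$V = -3$ ($V = -4 + 1 = -3$)
$a = 3 i$ ($a = \sqrt{-3 - 6} = \sqrt{-9} = 3 i \approx 3.0 i$)
$z{\left(k \right)} = 1 + k^{2}$ ($z{\left(k \right)} = k^{2} + 1 = 1 + k^{2}$)
$z^{2}{\left(a \right)} = \left(1 + \left(3 i\right)^{2}\right)^{2} = \left(1 - 9\right)^{2} = \left(-8\right)^{2} = 64$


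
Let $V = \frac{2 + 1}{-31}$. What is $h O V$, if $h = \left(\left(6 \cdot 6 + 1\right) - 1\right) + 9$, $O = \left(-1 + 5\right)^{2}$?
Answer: $- \frac{2160}{31} \approx -69.677$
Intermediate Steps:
$O = 16$ ($O = 4^{2} = 16$)
$V = - \frac{3}{31}$ ($V = 3 \left(- \frac{1}{31}\right) = - \frac{3}{31} \approx -0.096774$)
$h = 45$ ($h = \left(\left(36 + 1\right) - 1\right) + 9 = \left(37 - 1\right) + 9 = 36 + 9 = 45$)
$h O V = 45 \cdot 16 \left(- \frac{3}{31}\right) = 720 \left(- \frac{3}{31}\right) = - \frac{2160}{31}$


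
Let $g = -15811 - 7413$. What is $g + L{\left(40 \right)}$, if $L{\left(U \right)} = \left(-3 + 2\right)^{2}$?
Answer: $-23223$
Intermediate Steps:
$L{\left(U \right)} = 1$ ($L{\left(U \right)} = \left(-1\right)^{2} = 1$)
$g = -23224$ ($g = -15811 - 7413 = -23224$)
$g + L{\left(40 \right)} = -23224 + 1 = -23223$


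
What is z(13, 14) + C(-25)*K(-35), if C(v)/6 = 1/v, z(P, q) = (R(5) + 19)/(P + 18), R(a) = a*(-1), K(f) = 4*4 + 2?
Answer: -2998/775 ≈ -3.8684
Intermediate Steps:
K(f) = 18 (K(f) = 16 + 2 = 18)
R(a) = -a
z(P, q) = 14/(18 + P) (z(P, q) = (-1*5 + 19)/(P + 18) = (-5 + 19)/(18 + P) = 14/(18 + P))
C(v) = 6/v
z(13, 14) + C(-25)*K(-35) = 14/(18 + 13) + (6/(-25))*18 = 14/31 + (6*(-1/25))*18 = 14*(1/31) - 6/25*18 = 14/31 - 108/25 = -2998/775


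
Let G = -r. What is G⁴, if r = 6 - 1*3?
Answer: 81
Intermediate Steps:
r = 3 (r = 6 - 3 = 3)
G = -3 (G = -1*3 = -3)
G⁴ = (-3)⁴ = 81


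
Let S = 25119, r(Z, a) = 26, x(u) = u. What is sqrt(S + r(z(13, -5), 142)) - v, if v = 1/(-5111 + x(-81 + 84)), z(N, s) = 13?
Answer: 1/5108 + sqrt(25145) ≈ 158.57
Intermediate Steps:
v = -1/5108 (v = 1/(-5111 + (-81 + 84)) = 1/(-5111 + 3) = 1/(-5108) = -1/5108 ≈ -0.00019577)
sqrt(S + r(z(13, -5), 142)) - v = sqrt(25119 + 26) - 1*(-1/5108) = sqrt(25145) + 1/5108 = 1/5108 + sqrt(25145)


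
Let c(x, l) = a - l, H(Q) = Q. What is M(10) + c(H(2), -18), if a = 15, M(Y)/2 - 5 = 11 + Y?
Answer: 85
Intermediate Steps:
M(Y) = 32 + 2*Y (M(Y) = 10 + 2*(11 + Y) = 10 + (22 + 2*Y) = 32 + 2*Y)
c(x, l) = 15 - l
M(10) + c(H(2), -18) = (32 + 2*10) + (15 - 1*(-18)) = (32 + 20) + (15 + 18) = 52 + 33 = 85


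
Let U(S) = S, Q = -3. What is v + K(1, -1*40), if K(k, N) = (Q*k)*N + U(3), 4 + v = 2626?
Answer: 2745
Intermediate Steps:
v = 2622 (v = -4 + 2626 = 2622)
K(k, N) = 3 - 3*N*k (K(k, N) = (-3*k)*N + 3 = -3*N*k + 3 = 3 - 3*N*k)
v + K(1, -1*40) = 2622 + (3 - 3*(-1*40)*1) = 2622 + (3 - 3*(-40)*1) = 2622 + (3 + 120) = 2622 + 123 = 2745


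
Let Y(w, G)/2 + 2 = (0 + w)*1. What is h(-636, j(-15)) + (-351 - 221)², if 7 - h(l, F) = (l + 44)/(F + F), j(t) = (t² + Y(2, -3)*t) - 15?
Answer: 34355203/105 ≈ 3.2719e+5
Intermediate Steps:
Y(w, G) = -4 + 2*w (Y(w, G) = -4 + 2*((0 + w)*1) = -4 + 2*(w*1) = -4 + 2*w)
j(t) = -15 + t² (j(t) = (t² + (-4 + 2*2)*t) - 15 = (t² + (-4 + 4)*t) - 15 = (t² + 0*t) - 15 = (t² + 0) - 15 = t² - 15 = -15 + t²)
h(l, F) = 7 - (44 + l)/(2*F) (h(l, F) = 7 - (l + 44)/(F + F) = 7 - (44 + l)/(2*F))
h(-636, j(-15)) + (-351 - 221)² = (-44 - 1*(-636) + 14*(-15 + (-15)²))/(2*(-15 + (-15)²)) + (-351 - 221)² = (-44 + 636 + 14*(-15 + 225))/(2*(-15 + 225)) + (-572)² = (½)*(-44 + 636 + 14*210)/210 + 327184 = (½)*(1/210)*(-44 + 636 + 2940) + 327184 = (½)*(1/210)*3532 + 327184 = 883/105 + 327184 = 34355203/105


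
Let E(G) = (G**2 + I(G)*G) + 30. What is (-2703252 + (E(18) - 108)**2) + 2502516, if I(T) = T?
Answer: 124164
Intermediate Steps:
E(G) = 30 + 2*G**2 (E(G) = (G**2 + G*G) + 30 = (G**2 + G**2) + 30 = 2*G**2 + 30 = 30 + 2*G**2)
(-2703252 + (E(18) - 108)**2) + 2502516 = (-2703252 + ((30 + 2*18**2) - 108)**2) + 2502516 = (-2703252 + ((30 + 2*324) - 108)**2) + 2502516 = (-2703252 + ((30 + 648) - 108)**2) + 2502516 = (-2703252 + (678 - 108)**2) + 2502516 = (-2703252 + 570**2) + 2502516 = (-2703252 + 324900) + 2502516 = -2378352 + 2502516 = 124164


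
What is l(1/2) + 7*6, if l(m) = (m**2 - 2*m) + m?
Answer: 167/4 ≈ 41.750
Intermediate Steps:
l(m) = m**2 - m
l(1/2) + 7*6 = (-1 + 1/2)/2 + 7*6 = (-1 + 1/2)/2 + 42 = (1/2)*(-1/2) + 42 = -1/4 + 42 = 167/4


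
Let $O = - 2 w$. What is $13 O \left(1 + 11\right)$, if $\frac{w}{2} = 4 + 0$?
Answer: $-2496$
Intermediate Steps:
$w = 8$ ($w = 2 \left(4 + 0\right) = 2 \cdot 4 = 8$)
$O = -16$ ($O = \left(-2\right) 8 = -16$)
$13 O \left(1 + 11\right) = 13 \left(-16\right) \left(1 + 11\right) = \left(-208\right) 12 = -2496$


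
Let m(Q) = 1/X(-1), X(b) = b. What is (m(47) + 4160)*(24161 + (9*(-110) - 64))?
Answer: 96102013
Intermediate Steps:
m(Q) = -1 (m(Q) = 1/(-1) = -1)
(m(47) + 4160)*(24161 + (9*(-110) - 64)) = (-1 + 4160)*(24161 + (9*(-110) - 64)) = 4159*(24161 + (-990 - 64)) = 4159*(24161 - 1054) = 4159*23107 = 96102013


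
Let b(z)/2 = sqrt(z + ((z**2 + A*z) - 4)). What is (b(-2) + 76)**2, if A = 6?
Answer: 5720 + 304*I*sqrt(14) ≈ 5720.0 + 1137.5*I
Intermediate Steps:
b(z) = 2*sqrt(-4 + z**2 + 7*z) (b(z) = 2*sqrt(z + ((z**2 + 6*z) - 4)) = 2*sqrt(z + (-4 + z**2 + 6*z)) = 2*sqrt(-4 + z**2 + 7*z))
(b(-2) + 76)**2 = (2*sqrt(-4 + (-2)**2 + 7*(-2)) + 76)**2 = (2*sqrt(-4 + 4 - 14) + 76)**2 = (2*sqrt(-14) + 76)**2 = (2*(I*sqrt(14)) + 76)**2 = (2*I*sqrt(14) + 76)**2 = (76 + 2*I*sqrt(14))**2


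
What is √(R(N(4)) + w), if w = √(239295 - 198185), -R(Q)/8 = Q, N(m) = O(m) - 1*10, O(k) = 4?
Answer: √(48 + √41110) ≈ 15.835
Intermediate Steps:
N(m) = -6 (N(m) = 4 - 1*10 = 4 - 10 = -6)
R(Q) = -8*Q
w = √41110 ≈ 202.76
√(R(N(4)) + w) = √(-8*(-6) + √41110) = √(48 + √41110)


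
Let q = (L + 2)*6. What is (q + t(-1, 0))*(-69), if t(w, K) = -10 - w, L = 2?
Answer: -1035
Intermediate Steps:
q = 24 (q = (2 + 2)*6 = 4*6 = 24)
(q + t(-1, 0))*(-69) = (24 + (-10 - 1*(-1)))*(-69) = (24 + (-10 + 1))*(-69) = (24 - 9)*(-69) = 15*(-69) = -1035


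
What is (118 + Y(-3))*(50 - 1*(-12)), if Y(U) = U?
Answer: 7130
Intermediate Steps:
(118 + Y(-3))*(50 - 1*(-12)) = (118 - 3)*(50 - 1*(-12)) = 115*(50 + 12) = 115*62 = 7130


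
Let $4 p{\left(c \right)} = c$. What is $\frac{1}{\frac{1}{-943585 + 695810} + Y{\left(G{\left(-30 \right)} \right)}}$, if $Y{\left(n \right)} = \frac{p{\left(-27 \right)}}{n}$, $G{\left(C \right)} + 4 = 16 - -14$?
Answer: $- \frac{25768600}{6690029} \approx -3.8518$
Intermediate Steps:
$G{\left(C \right)} = 26$ ($G{\left(C \right)} = -4 + \left(16 - -14\right) = -4 + \left(16 + 14\right) = -4 + 30 = 26$)
$p{\left(c \right)} = \frac{c}{4}$
$Y{\left(n \right)} = - \frac{27}{4 n}$ ($Y{\left(n \right)} = \frac{\frac{1}{4} \left(-27\right)}{n} = - \frac{27}{4 n}$)
$\frac{1}{\frac{1}{-943585 + 695810} + Y{\left(G{\left(-30 \right)} \right)}} = \frac{1}{\frac{1}{-943585 + 695810} - \frac{27}{4 \cdot 26}} = \frac{1}{\frac{1}{-247775} - \frac{27}{104}} = \frac{1}{- \frac{1}{247775} - \frac{27}{104}} = \frac{1}{- \frac{6690029}{25768600}} = - \frac{25768600}{6690029}$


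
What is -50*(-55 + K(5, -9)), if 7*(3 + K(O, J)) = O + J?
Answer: 20500/7 ≈ 2928.6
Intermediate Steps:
K(O, J) = -3 + J/7 + O/7 (K(O, J) = -3 + (O + J)/7 = -3 + (J + O)/7 = -3 + (J/7 + O/7) = -3 + J/7 + O/7)
-50*(-55 + K(5, -9)) = -50*(-55 + (-3 + (⅐)*(-9) + (⅐)*5)) = -50*(-55 + (-3 - 9/7 + 5/7)) = -50*(-55 - 25/7) = -50*(-410/7) = 20500/7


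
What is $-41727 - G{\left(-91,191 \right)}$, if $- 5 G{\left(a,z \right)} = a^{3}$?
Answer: $- \frac{962206}{5} \approx -1.9244 \cdot 10^{5}$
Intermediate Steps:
$G{\left(a,z \right)} = - \frac{a^{3}}{5}$
$-41727 - G{\left(-91,191 \right)} = -41727 - - \frac{\left(-91\right)^{3}}{5} = -41727 - \left(- \frac{1}{5}\right) \left(-753571\right) = -41727 - \frac{753571}{5} = - \frac{962206}{5}$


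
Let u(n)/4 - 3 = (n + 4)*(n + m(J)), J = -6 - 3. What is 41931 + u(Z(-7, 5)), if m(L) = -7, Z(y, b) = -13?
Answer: 42663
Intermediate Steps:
J = -9
u(n) = 12 + 4*(-7 + n)*(4 + n) (u(n) = 12 + 4*((n + 4)*(n - 7)) = 12 + 4*((4 + n)*(-7 + n)) = 12 + 4*((-7 + n)*(4 + n)) = 12 + 4*(-7 + n)*(4 + n))
41931 + u(Z(-7, 5)) = 41931 + (-100 - 12*(-13) + 4*(-13)**2) = 41931 + (-100 + 156 + 4*169) = 41931 + (-100 + 156 + 676) = 41931 + 732 = 42663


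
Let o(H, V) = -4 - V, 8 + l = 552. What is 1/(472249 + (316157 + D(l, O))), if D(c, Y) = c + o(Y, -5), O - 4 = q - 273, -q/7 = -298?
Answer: 1/788951 ≈ 1.2675e-6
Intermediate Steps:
l = 544 (l = -8 + 552 = 544)
q = 2086 (q = -7*(-298) = 2086)
O = 1817 (O = 4 + (2086 - 273) = 4 + 1813 = 1817)
D(c, Y) = 1 + c (D(c, Y) = c + (-4 - 1*(-5)) = c + (-4 + 5) = c + 1 = 1 + c)
1/(472249 + (316157 + D(l, O))) = 1/(472249 + (316157 + (1 + 544))) = 1/(472249 + (316157 + 545)) = 1/(472249 + 316702) = 1/788951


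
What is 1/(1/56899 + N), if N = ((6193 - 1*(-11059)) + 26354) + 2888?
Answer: 56899/2645462107 ≈ 2.1508e-5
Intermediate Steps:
N = 46494 (N = ((6193 + 11059) + 26354) + 2888 = (17252 + 26354) + 2888 = 43606 + 2888 = 46494)
1/(1/56899 + N) = 1/(1/56899 + 46494) = 1/(2645462107/56899) = 56899/2645462107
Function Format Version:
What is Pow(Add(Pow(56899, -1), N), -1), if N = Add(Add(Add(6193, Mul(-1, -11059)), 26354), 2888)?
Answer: Rational(56899, 2645462107) ≈ 2.1508e-5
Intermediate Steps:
N = 46494 (N = Add(Add(Add(6193, 11059), 26354), 2888) = Add(Add(17252, 26354), 2888) = Add(43606, 2888) = 46494)
Pow(Add(Pow(56899, -1), N), -1) = Pow(Add(Pow(56899, -1), 46494), -1) = Pow(Add(Rational(1, 56899), 46494), -1) = Pow(Rational(2645462107, 56899), -1) = Rational(56899, 2645462107)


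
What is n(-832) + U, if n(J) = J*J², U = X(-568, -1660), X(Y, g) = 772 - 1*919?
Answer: -575930515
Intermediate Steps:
X(Y, g) = -147 (X(Y, g) = 772 - 919 = -147)
U = -147
n(J) = J³
n(-832) + U = (-832)³ - 147 = -575930368 - 147 = -575930515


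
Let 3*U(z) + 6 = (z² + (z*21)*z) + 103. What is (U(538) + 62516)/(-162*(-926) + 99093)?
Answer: 6555413/747315 ≈ 8.7720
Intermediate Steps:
U(z) = 97/3 + 22*z²/3 (U(z) = -2 + ((z² + (z*21)*z) + 103)/3 = -2 + ((z² + (21*z)*z) + 103)/3 = -2 + ((z² + 21*z²) + 103)/3 = -2 + (22*z² + 103)/3 = -2 + (103 + 22*z²)/3 = -2 + (103/3 + 22*z²/3) = 97/3 + 22*z²/3)
(U(538) + 62516)/(-162*(-926) + 99093) = ((97/3 + (22/3)*538²) + 62516)/(-162*(-926) + 99093) = ((97/3 + (22/3)*289444) + 62516)/(150012 + 99093) = ((97/3 + 6367768/3) + 62516)/249105 = (6367865/3 + 62516)*(1/249105) = (6555413/3)*(1/249105) = 6555413/747315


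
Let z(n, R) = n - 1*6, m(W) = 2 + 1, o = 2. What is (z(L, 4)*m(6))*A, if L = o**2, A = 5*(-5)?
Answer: 150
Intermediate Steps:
m(W) = 3
A = -25
L = 4 (L = 2**2 = 4)
z(n, R) = -6 + n (z(n, R) = n - 6 = -6 + n)
(z(L, 4)*m(6))*A = ((-6 + 4)*3)*(-25) = -2*3*(-25) = -6*(-25) = 150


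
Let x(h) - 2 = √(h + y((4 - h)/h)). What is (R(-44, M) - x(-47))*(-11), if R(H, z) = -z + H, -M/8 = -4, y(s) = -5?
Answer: 858 + 22*I*√13 ≈ 858.0 + 79.322*I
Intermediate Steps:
M = 32 (M = -8*(-4) = 32)
R(H, z) = H - z
x(h) = 2 + √(-5 + h) (x(h) = 2 + √(h - 5) = 2 + √(-5 + h))
(R(-44, M) - x(-47))*(-11) = ((-44 - 1*32) - (2 + √(-5 - 47)))*(-11) = ((-44 - 32) - (2 + √(-52)))*(-11) = (-76 - (2 + 2*I*√13))*(-11) = (-76 + (-2 - 2*I*√13))*(-11) = (-78 - 2*I*√13)*(-11) = 858 + 22*I*√13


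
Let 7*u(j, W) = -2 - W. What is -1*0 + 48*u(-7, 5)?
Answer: -48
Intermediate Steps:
u(j, W) = -2/7 - W/7 (u(j, W) = (-2 - W)/7 = -2/7 - W/7)
-1*0 + 48*u(-7, 5) = -1*0 + 48*(-2/7 - ⅐*5) = 0 + 48*(-2/7 - 5/7) = 0 + 48*(-1) = 0 - 48 = -48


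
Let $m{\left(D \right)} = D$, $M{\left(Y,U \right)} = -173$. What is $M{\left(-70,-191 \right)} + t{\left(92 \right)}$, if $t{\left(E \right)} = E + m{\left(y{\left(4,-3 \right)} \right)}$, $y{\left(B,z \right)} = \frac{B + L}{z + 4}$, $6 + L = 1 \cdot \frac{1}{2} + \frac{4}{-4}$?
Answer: $- \frac{167}{2} \approx -83.5$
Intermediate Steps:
$L = - \frac{13}{2}$ ($L = -6 + \left(1 \cdot \frac{1}{2} + \frac{4}{-4}\right) = -6 + \left(1 \cdot \frac{1}{2} + 4 \left(- \frac{1}{4}\right)\right) = -6 + \left(\frac{1}{2} - 1\right) = -6 - \frac{1}{2} = - \frac{13}{2} \approx -6.5$)
$y{\left(B,z \right)} = \frac{- \frac{13}{2} + B}{4 + z}$ ($y{\left(B,z \right)} = \frac{B - \frac{13}{2}}{z + 4} = \frac{- \frac{13}{2} + B}{4 + z}$)
$t{\left(E \right)} = - \frac{5}{2} + E$ ($t{\left(E \right)} = E + \frac{- \frac{13}{2} + 4}{4 - 3} = E + 1^{-1} \left(- \frac{5}{2}\right) = E + 1 \left(- \frac{5}{2}\right) = E - \frac{5}{2} = - \frac{5}{2} + E$)
$M{\left(-70,-191 \right)} + t{\left(92 \right)} = -173 + \left(- \frac{5}{2} + 92\right) = -173 + \frac{179}{2} = - \frac{167}{2}$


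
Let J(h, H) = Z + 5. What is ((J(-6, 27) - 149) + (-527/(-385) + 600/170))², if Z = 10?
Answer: 713975990841/42837025 ≈ 16667.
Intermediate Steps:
J(h, H) = 15 (J(h, H) = 10 + 5 = 15)
((J(-6, 27) - 149) + (-527/(-385) + 600/170))² = ((15 - 149) + (-527/(-385) + 600/170))² = (-134 + (-527*(-1/385) + 600*(1/170)))² = (-134 + (527/385 + 60/17))² = (-134 + 32059/6545)² = (-844971/6545)² = 713975990841/42837025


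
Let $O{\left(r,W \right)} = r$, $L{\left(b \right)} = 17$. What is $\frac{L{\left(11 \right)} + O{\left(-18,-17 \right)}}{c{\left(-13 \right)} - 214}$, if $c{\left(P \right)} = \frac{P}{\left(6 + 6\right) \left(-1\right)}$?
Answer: $\frac{12}{2555} \approx 0.0046967$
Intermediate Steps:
$c{\left(P \right)} = - \frac{P}{12}$ ($c{\left(P \right)} = \frac{P}{12 \left(-1\right)} = \frac{P}{-12} = P \left(- \frac{1}{12}\right) = - \frac{P}{12}$)
$\frac{L{\left(11 \right)} + O{\left(-18,-17 \right)}}{c{\left(-13 \right)} - 214} = \frac{17 - 18}{\left(- \frac{1}{12}\right) \left(-13\right) - 214} = - \frac{1}{\frac{13}{12} - 214} = - \frac{1}{- \frac{2555}{12}} = \left(-1\right) \left(- \frac{12}{2555}\right) = \frac{12}{2555}$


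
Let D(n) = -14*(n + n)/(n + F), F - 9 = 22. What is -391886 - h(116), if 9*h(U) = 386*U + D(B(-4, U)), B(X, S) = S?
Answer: -75006286/189 ≈ -3.9686e+5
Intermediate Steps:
F = 31 (F = 9 + 22 = 31)
D(n) = -28*n/(31 + n) (D(n) = -14*(n + n)/(n + 31) = -14*2*n/(31 + n) = -28*n/(31 + n))
h(U) = 386*U/9 - 28*U/(9*(31 + U)) (h(U) = (386*U - 28*U/(31 + U))/9 = 386*U/9 - 28*U/(9*(31 + U)))
-391886 - h(116) = -391886 - 2*116*(5969 + 193*116)/(9*(31 + 116)) = -391886 - 2*116*(5969 + 22388)/(9*147) = -391886 - 2*116*28357/(9*147) = -391886 - 1*939832/189 = -391886 - 939832/189 = -75006286/189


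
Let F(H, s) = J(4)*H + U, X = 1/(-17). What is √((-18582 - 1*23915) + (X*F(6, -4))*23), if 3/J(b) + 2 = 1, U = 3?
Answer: 2*I*√3068942/17 ≈ 206.1*I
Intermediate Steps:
X = -1/17 ≈ -0.058824
J(b) = -3 (J(b) = 3/(-2 + 1) = 3/(-1) = 3*(-1) = -3)
F(H, s) = 3 - 3*H (F(H, s) = -3*H + 3 = 3 - 3*H)
√((-18582 - 1*23915) + (X*F(6, -4))*23) = √((-18582 - 1*23915) - (3 - 3*6)/17*23) = √((-18582 - 23915) - (3 - 18)/17*23) = √(-42497 - 1/17*(-15)*23) = √(-42497 + (15/17)*23) = √(-42497 + 345/17) = √(-722104/17) = 2*I*√3068942/17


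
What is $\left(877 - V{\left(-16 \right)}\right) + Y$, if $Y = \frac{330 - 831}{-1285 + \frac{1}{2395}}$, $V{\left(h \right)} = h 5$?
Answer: $\frac{982146071}{1025858} \approx 957.39$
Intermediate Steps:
$V{\left(h \right)} = 5 h$
$Y = \frac{399965}{1025858}$ ($Y = - \frac{501}{-1285 + \frac{1}{2395}} = - \frac{501}{- \frac{3077574}{2395}} = \left(-501\right) \left(- \frac{2395}{3077574}\right) = \frac{399965}{1025858} \approx 0.38988$)
$\left(877 - V{\left(-16 \right)}\right) + Y = \left(877 - 5 \left(-16\right)\right) + \frac{399965}{1025858} = \left(877 - -80\right) + \frac{399965}{1025858} = \left(877 + 80\right) + \frac{399965}{1025858} = 957 + \frac{399965}{1025858} = \frac{982146071}{1025858}$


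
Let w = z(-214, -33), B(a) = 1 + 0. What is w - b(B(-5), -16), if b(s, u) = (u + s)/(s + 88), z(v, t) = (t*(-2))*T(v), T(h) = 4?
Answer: 23511/89 ≈ 264.17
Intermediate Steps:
B(a) = 1
z(v, t) = -8*t (z(v, t) = (t*(-2))*4 = -2*t*4 = -8*t)
w = 264 (w = -8*(-33) = 264)
b(s, u) = (s + u)/(88 + s)
w - b(B(-5), -16) = 264 - (1 - 16)/(88 + 1) = 264 - (-15)/89 = 264 - 1*(-15/89) = 264 + 15/89 = 23511/89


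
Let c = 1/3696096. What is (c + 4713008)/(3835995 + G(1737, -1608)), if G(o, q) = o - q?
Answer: 17419730016769/14190569216640 ≈ 1.2276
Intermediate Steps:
c = 1/3696096 ≈ 2.7056e-7
(c + 4713008)/(3835995 + G(1737, -1608)) = (1/3696096 + 4713008)/(3835995 + (1737 - 1*(-1608))) = 17419730016769/(3696096*(3835995 + (1737 + 1608))) = 17419730016769/(3696096*(3835995 + 3345)) = (17419730016769/3696096)/3839340 = (17419730016769/3696096)*(1/3839340) = 17419730016769/14190569216640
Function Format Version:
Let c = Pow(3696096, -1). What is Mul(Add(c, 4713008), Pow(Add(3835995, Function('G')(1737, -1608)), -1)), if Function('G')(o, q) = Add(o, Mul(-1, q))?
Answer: Rational(17419730016769, 14190569216640) ≈ 1.2276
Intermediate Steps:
c = Rational(1, 3696096) ≈ 2.7056e-7
Mul(Add(c, 4713008), Pow(Add(3835995, Function('G')(1737, -1608)), -1)) = Mul(Add(Rational(1, 3696096), 4713008), Pow(Add(3835995, Add(1737, Mul(-1, -1608))), -1)) = Mul(Rational(17419730016769, 3696096), Pow(Add(3835995, Add(1737, 1608)), -1)) = Mul(Rational(17419730016769, 3696096), Pow(Add(3835995, 3345), -1)) = Mul(Rational(17419730016769, 3696096), Pow(3839340, -1)) = Mul(Rational(17419730016769, 3696096), Rational(1, 3839340)) = Rational(17419730016769, 14190569216640)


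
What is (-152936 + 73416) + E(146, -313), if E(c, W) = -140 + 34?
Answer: -79626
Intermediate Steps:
E(c, W) = -106
(-152936 + 73416) + E(146, -313) = (-152936 + 73416) - 106 = -79520 - 106 = -79626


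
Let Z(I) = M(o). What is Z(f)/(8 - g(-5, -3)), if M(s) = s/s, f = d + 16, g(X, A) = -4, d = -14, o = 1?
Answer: 1/12 ≈ 0.083333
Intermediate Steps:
f = 2 (f = -14 + 16 = 2)
M(s) = 1
Z(I) = 1
Z(f)/(8 - g(-5, -3)) = 1/(8 - 1*(-4)) = 1/(8 + 4) = 1/12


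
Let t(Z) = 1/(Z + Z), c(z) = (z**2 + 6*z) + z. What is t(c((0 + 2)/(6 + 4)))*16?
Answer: 50/9 ≈ 5.5556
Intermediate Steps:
c(z) = z**2 + 7*z
t(Z) = 1/(2*Z)
t(c((0 + 2)/(6 + 4)))*16 = (1/(2*((((0 + 2)/(6 + 4))*(7 + (0 + 2)/(6 + 4))))))*16 = (1/(2*(((2/10)*(7 + 2/10)))))*16 = (1/(2*(((2*(1/10))*(7 + 2*(1/10))))))*16 = (1/(2*(((7 + 1/5)/5))))*16 = (1/(2*(((1/5)*(36/5)))))*16 = (1/(2*(36/25)))*16 = ((1/2)*(25/36))*16 = (25/72)*16 = 50/9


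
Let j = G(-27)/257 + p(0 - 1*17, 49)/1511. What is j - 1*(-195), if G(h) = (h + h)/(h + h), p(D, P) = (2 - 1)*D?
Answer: 75720907/388327 ≈ 194.99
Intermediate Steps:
p(D, P) = D (p(D, P) = 1*D = D)
G(h) = 1 (G(h) = (2*h)/((2*h)) = (2*h)*(1/(2*h)) = 1)
j = -2858/388327 (j = 1/257 + (0 - 1*17)/1511 = 1*(1/257) + (0 - 17)*(1/1511) = 1/257 - 17*1/1511 = 1/257 - 17/1511 = -2858/388327 ≈ -0.0073598)
j - 1*(-195) = -2858/388327 - 1*(-195) = -2858/388327 + 195 = 75720907/388327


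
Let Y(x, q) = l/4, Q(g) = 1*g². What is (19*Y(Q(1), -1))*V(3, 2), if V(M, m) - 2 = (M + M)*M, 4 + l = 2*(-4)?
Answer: -1140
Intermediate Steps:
l = -12 (l = -4 + 2*(-4) = -4 - 8 = -12)
Q(g) = g²
V(M, m) = 2 + 2*M² (V(M, m) = 2 + (M + M)*M = 2 + (2*M)*M = 2 + 2*M²)
Y(x, q) = -3 (Y(x, q) = -12/4 = -12*¼ = -3)
(19*Y(Q(1), -1))*V(3, 2) = (19*(-3))*(2 + 2*3²) = -57*(2 + 2*9) = -57*(2 + 18) = -57*20 = -1140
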